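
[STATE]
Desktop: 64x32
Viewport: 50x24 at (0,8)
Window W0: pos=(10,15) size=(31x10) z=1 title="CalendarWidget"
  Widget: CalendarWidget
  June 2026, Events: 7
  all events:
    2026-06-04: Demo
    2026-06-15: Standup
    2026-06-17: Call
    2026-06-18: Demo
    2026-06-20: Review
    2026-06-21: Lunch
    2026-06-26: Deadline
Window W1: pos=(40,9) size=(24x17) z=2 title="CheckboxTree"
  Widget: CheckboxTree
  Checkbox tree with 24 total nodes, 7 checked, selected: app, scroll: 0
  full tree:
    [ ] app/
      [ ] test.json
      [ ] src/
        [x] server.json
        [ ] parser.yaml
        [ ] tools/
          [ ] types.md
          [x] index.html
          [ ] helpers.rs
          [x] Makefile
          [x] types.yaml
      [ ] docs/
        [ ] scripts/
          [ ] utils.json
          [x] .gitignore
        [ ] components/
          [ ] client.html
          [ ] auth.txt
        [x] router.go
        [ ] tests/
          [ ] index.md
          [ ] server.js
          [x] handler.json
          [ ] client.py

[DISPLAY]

                                                  
                                        ┏━━━━━━━━━
                                        ┃ Checkbox
                                        ┠─────────
                                        ┃>[-] app/
                                        ┃   [ ] te
                                        ┃   [-] sr
          ┏━━━━━━━━━━━━━━━━━━━━━━━━━━━━━┃     [x] 
          ┃ CalendarWidget              ┃     [ ] 
          ┠─────────────────────────────┃     [-] 
          ┃          June 2026          ┃       [ 
          ┃Mo Tu We Th Fr Sa Su         ┃       [x
          ┃ 1  2  3  4*  5  6  7        ┃       [ 
          ┃ 8  9 10 11 12 13 14         ┃       [x
          ┃15* 16 17* 18* 19 20* 21*    ┃       [x
          ┃22 23 24 25 26* 27 28        ┃   [-] do
          ┗━━━━━━━━━━━━━━━━━━━━━━━━━━━━━┃     [-] 
                                        ┗━━━━━━━━━
                                                  
                                                  
                                                  
                                                  
                                                  
                                                  


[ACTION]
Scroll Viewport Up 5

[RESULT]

                                                  
                                                  
                                                  
                                                  
                                                  
                                                  
                                        ┏━━━━━━━━━
                                        ┃ Checkbox
                                        ┠─────────
                                        ┃>[-] app/
                                        ┃   [ ] te
                                        ┃   [-] sr
          ┏━━━━━━━━━━━━━━━━━━━━━━━━━━━━━┃     [x] 
          ┃ CalendarWidget              ┃     [ ] 
          ┠─────────────────────────────┃     [-] 
          ┃          June 2026          ┃       [ 
          ┃Mo Tu We Th Fr Sa Su         ┃       [x
          ┃ 1  2  3  4*  5  6  7        ┃       [ 
          ┃ 8  9 10 11 12 13 14         ┃       [x
          ┃15* 16 17* 18* 19 20* 21*    ┃       [x
          ┃22 23 24 25 26* 27 28        ┃   [-] do
          ┗━━━━━━━━━━━━━━━━━━━━━━━━━━━━━┃     [-] 
                                        ┗━━━━━━━━━
                                                  


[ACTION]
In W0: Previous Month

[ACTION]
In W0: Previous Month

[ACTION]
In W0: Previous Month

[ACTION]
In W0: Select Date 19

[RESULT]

                                                  
                                                  
                                                  
                                                  
                                                  
                                                  
                                        ┏━━━━━━━━━
                                        ┃ Checkbox
                                        ┠─────────
                                        ┃>[-] app/
                                        ┃   [ ] te
                                        ┃   [-] sr
          ┏━━━━━━━━━━━━━━━━━━━━━━━━━━━━━┃     [x] 
          ┃ CalendarWidget              ┃     [ ] 
          ┠─────────────────────────────┃     [-] 
          ┃          March 2026         ┃       [ 
          ┃Mo Tu We Th Fr Sa Su         ┃       [x
          ┃                   1         ┃       [ 
          ┃ 2  3  4  5  6  7  8         ┃       [x
          ┃ 9 10 11 12 13 14 15         ┃       [x
          ┃16 17 18 [19] 20 21 22       ┃   [-] do
          ┗━━━━━━━━━━━━━━━━━━━━━━━━━━━━━┃     [-] 
                                        ┗━━━━━━━━━
                                                  


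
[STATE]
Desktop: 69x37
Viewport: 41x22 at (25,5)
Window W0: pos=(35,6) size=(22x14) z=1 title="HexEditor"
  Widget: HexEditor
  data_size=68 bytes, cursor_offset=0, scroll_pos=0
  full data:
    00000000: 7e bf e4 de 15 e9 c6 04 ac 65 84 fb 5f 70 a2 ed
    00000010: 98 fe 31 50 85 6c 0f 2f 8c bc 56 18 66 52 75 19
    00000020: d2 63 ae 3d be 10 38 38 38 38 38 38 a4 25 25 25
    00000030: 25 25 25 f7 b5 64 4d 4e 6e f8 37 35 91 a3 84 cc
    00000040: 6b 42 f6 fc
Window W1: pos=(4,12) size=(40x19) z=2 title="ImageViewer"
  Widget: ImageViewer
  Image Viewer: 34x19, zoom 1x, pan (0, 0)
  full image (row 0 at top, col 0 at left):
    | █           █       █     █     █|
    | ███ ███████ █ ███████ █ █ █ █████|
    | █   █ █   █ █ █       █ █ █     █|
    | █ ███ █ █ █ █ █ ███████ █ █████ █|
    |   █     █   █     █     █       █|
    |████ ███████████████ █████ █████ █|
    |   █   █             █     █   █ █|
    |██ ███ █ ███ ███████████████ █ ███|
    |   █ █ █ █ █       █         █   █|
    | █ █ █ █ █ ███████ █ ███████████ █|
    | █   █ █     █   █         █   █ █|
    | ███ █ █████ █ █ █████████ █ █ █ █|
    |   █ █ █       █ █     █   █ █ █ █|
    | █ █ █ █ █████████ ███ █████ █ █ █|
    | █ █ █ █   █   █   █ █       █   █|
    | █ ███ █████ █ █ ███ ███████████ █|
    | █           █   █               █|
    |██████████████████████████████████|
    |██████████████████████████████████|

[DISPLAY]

                                         
          ┏━━━━━━━━━━━━━━━━━━━━┓         
          ┃ HexEditor          ┃         
          ┠────────────────────┨         
          ┃00000000  7E bf e4 d┃         
          ┃00000010  98 fe 31 5┃         
          ┃00000020  d2 63 ae 3┃         
━━━━━━━━━━━━━━━━━━┓  25 25 25 f┃         
                  ┃  6b 42 f6 f┃         
──────────────────┨            ┃         
 █     █     █    ┃            ┃         
██ █ █ █ █████    ┃            ┃         
   █ █ █     █    ┃            ┃         
████ █ █████ █    ┃            ┃         
     █       █    ┃━━━━━━━━━━━━┛         
 █████ █████ █    ┃                      
 █     █   █ █    ┃                      
████████ █ ███    ┃                      
         █   █    ┃                      
 ███████████ █    ┃                      
       █   █ █    ┃                      
██████ █ █ █ █    ┃                      


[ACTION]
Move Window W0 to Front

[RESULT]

                                         
          ┏━━━━━━━━━━━━━━━━━━━━┓         
          ┃ HexEditor          ┃         
          ┠────────────────────┨         
          ┃00000000  7E bf e4 d┃         
          ┃00000010  98 fe 31 5┃         
          ┃00000020  d2 63 ae 3┃         
━━━━━━━━━━┃00000030  25 25 25 f┃         
          ┃00000040  6b 42 f6 f┃         
──────────┃                    ┃         
 █     █  ┃                    ┃         
██ █ █ █ █┃                    ┃         
   █ █ █  ┃                    ┃         
████ █ ███┃                    ┃         
     █    ┗━━━━━━━━━━━━━━━━━━━━┛         
 █████ █████ █    ┃                      
 █     █   █ █    ┃                      
████████ █ ███    ┃                      
         █   █    ┃                      
 ███████████ █    ┃                      
       █   █ █    ┃                      
██████ █ █ █ █    ┃                      


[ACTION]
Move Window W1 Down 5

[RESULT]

                                         
          ┏━━━━━━━━━━━━━━━━━━━━┓         
          ┃ HexEditor          ┃         
          ┠────────────────────┨         
          ┃00000000  7E bf e4 d┃         
          ┃00000010  98 fe 31 5┃         
          ┃00000020  d2 63 ae 3┃         
          ┃00000030  25 25 25 f┃         
          ┃00000040  6b 42 f6 f┃         
          ┃                    ┃         
          ┃                    ┃         
          ┃                    ┃         
━━━━━━━━━━┃                    ┃         
          ┃                    ┃         
──────────┗━━━━━━━━━━━━━━━━━━━━┛         
 █     █     █    ┃                      
██ █ █ █ █████    ┃                      
   █ █ █     █    ┃                      
████ █ █████ █    ┃                      
     █       █    ┃                      
 █████ █████ █    ┃                      
 █     █   █ █    ┃                      


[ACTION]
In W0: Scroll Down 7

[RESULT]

                                         
          ┏━━━━━━━━━━━━━━━━━━━━┓         
          ┃ HexEditor          ┃         
          ┠────────────────────┨         
          ┃00000040  6b 42 f6 f┃         
          ┃                    ┃         
          ┃                    ┃         
          ┃                    ┃         
          ┃                    ┃         
          ┃                    ┃         
          ┃                    ┃         
          ┃                    ┃         
━━━━━━━━━━┃                    ┃         
          ┃                    ┃         
──────────┗━━━━━━━━━━━━━━━━━━━━┛         
 █     █     █    ┃                      
██ █ █ █ █████    ┃                      
   █ █ █     █    ┃                      
████ █ █████ █    ┃                      
     █       █    ┃                      
 █████ █████ █    ┃                      
 █     █   █ █    ┃                      


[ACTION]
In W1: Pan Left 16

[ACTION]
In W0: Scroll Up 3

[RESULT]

                                         
          ┏━━━━━━━━━━━━━━━━━━━━┓         
          ┃ HexEditor          ┃         
          ┠────────────────────┨         
          ┃00000010  98 fe 31 5┃         
          ┃00000020  d2 63 ae 3┃         
          ┃00000030  25 25 25 f┃         
          ┃00000040  6b 42 f6 f┃         
          ┃                    ┃         
          ┃                    ┃         
          ┃                    ┃         
          ┃                    ┃         
━━━━━━━━━━┃                    ┃         
          ┃                    ┃         
──────────┗━━━━━━━━━━━━━━━━━━━━┛         
 █     █     █    ┃                      
██ █ █ █ █████    ┃                      
   █ █ █     █    ┃                      
████ █ █████ █    ┃                      
     █       █    ┃                      
 █████ █████ █    ┃                      
 █     █   █ █    ┃                      


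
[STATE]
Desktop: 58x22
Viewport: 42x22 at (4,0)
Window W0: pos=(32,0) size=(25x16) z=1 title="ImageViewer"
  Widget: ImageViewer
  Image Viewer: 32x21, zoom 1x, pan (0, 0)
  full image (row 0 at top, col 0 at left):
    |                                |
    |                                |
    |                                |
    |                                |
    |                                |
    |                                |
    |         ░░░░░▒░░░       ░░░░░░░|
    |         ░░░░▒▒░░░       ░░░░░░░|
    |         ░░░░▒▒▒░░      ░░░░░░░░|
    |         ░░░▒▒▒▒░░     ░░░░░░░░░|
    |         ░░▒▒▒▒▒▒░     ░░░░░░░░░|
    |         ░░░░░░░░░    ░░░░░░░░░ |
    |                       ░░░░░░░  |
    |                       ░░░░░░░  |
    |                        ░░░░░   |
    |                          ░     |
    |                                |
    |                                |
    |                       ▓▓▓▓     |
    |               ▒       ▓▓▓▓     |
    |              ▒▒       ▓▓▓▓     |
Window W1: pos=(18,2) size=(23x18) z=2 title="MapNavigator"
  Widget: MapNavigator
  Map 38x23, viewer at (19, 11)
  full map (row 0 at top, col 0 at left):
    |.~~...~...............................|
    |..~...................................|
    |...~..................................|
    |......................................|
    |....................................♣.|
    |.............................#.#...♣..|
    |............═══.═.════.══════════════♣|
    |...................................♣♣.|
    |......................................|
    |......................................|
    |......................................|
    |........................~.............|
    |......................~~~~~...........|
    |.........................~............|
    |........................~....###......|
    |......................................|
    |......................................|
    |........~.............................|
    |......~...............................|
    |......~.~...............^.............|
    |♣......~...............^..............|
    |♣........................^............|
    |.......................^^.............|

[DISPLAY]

                            ┏━━━━━━━━━━━━━
                            ┃ ImageViewer 
              ┏━━━━━━━━━━━━━━━━━━━━━┓─────
              ┃ MapNavigator        ┃     
              ┠─────────────────────┨     
              ┃.....................┃     
              ┃....................#┃     
              ┃...═══.═.════.═══════┃     
              ┃.....................┃     
              ┃.....................┃ ░░░░
              ┃.....................┃ ░░░░
              ┃.....................┃ ░░░░
              ┃..........@....~.....┃ ░░░▒
              ┃.............~~~~~...┃ ░░▒▒
              ┃................~....┃ ░░░░
              ┃...............~....#┃━━━━━
              ┃.....................┃     
              ┃.....................┃     
              ┃.....................┃     
              ┗━━━━━━━━━━━━━━━━━━━━━┛     
                                          
                                          


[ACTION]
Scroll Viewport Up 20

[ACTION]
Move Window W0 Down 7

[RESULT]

                                          
                                          
              ┏━━━━━━━━━━━━━━━━━━━━━┓     
              ┃ MapNavigator        ┃     
              ┠─────────────────────┨     
              ┃.....................┃     
              ┃....................#┃━━━━━
              ┃...═══.═.════.═══════┃ewer 
              ┃.....................┃─────
              ┃.....................┃     
              ┃.....................┃     
              ┃.....................┃     
              ┃..........@....~.....┃     
              ┃.............~~~~~...┃     
              ┃................~....┃     
              ┃...............~....#┃ ░░░░
              ┃.....................┃ ░░░░
              ┃.....................┃ ░░░░
              ┃.....................┃ ░░░▒
              ┗━━━━━━━━━━━━━━━━━━━━━┛ ░░▒▒
                            ┃         ░░░░
                            ┗━━━━━━━━━━━━━


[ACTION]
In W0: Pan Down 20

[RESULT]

                                          
                                          
              ┏━━━━━━━━━━━━━━━━━━━━━┓     
              ┃ MapNavigator        ┃     
              ┠─────────────────────┨     
              ┃.....................┃     
              ┃....................#┃━━━━━
              ┃...═══.═.════.═══════┃ewer 
              ┃.....................┃─────
              ┃.....................┃     
              ┃.....................┃     
              ┃.....................┃     
              ┃..........@....~.....┃     
              ┃.............~~~~~...┃     
              ┃................~....┃     
              ┃...............~....#┃     
              ┃.....................┃     
              ┃.....................┃     
              ┃.....................┃     
              ┗━━━━━━━━━━━━━━━━━━━━━┛     
                            ┃             
                            ┗━━━━━━━━━━━━━


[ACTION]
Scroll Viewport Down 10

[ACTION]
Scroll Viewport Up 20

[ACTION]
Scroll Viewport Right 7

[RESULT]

                                          
                                          
       ┏━━━━━━━━━━━━━━━━━━━━━┓            
       ┃ MapNavigator        ┃            
       ┠─────────────────────┨            
       ┃.....................┃            
       ┃....................#┃━━━━━━━━━━━━
       ┃...═══.═.════.═══════┃ewer        
       ┃.....................┃────────────
       ┃.....................┃      ▒▒    
       ┃.....................┃            
       ┃.....................┃            
       ┃..........@....~.....┃            
       ┃.............~~~~~...┃            
       ┃................~....┃            
       ┃...............~....#┃            
       ┃.....................┃            
       ┃.....................┃            
       ┃.....................┃            
       ┗━━━━━━━━━━━━━━━━━━━━━┛            
                     ┃                    
                     ┗━━━━━━━━━━━━━━━━━━━━


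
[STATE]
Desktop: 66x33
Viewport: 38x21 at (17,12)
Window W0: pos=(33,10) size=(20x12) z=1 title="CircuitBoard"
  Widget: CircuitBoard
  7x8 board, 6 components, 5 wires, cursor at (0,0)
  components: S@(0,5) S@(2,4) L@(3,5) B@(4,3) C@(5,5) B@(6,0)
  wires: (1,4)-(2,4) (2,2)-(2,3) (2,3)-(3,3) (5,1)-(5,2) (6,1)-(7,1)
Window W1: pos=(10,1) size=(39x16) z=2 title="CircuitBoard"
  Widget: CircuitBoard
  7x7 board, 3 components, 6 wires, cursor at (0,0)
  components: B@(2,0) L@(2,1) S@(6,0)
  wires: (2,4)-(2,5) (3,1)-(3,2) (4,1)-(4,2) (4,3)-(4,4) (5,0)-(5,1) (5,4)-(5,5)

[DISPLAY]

                               ┃───┨  
  · ─ ·   · ─ ·                ┃6  ┃  
                               ┃   ┃  
─ ·           · ─ ·            ┃   ┃  
━━━━━━━━━━━━━━━━━━━━━━━━━━━━━━━┛   ┃  
                ┃                  ┃  
                ┃2           · ─ · ┃  
                ┃                │ ┃  
                ┃3               · ┃  
                ┗━━━━━━━━━━━━━━━━━━┛  
                                      
                                      
                                      
                                      
                                      
                                      
                                      
                                      
                                      
                                      
                                      


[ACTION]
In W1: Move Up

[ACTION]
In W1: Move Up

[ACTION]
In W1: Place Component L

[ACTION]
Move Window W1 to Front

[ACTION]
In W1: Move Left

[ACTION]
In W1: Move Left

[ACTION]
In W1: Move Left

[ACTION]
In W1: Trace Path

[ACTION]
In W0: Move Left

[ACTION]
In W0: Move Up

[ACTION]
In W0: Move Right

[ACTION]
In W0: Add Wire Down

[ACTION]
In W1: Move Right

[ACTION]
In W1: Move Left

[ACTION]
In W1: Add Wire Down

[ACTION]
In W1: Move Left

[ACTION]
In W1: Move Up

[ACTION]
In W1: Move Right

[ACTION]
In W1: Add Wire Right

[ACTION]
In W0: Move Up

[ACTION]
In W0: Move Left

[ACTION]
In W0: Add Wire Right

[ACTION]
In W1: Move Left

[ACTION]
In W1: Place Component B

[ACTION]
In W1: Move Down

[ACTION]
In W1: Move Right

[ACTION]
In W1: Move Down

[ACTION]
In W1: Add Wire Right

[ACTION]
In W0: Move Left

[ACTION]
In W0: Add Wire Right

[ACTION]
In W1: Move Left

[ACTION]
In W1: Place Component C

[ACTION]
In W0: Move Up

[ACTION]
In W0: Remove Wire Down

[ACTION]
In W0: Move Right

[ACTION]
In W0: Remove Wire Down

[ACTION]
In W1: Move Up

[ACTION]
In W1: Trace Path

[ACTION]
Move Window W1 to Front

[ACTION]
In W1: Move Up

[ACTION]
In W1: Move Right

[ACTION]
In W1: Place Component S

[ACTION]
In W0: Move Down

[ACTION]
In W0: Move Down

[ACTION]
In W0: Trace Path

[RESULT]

                               ┃───┨  
  · ─ ·   · ─ ·                ┃6  ┃  
                               ┃   ┃  
─ ·           · ─ ·            ┃   ┃  
━━━━━━━━━━━━━━━━━━━━━━━━━━━━━━━┛   ┃  
                ┃                  ┃  
                ┃2      [.]  · ─ · ┃  
                ┃                │ ┃  
                ┃3               · ┃  
                ┗━━━━━━━━━━━━━━━━━━┛  
                                      
                                      
                                      
                                      
                                      
                                      
                                      
                                      
                                      
                                      
                                      


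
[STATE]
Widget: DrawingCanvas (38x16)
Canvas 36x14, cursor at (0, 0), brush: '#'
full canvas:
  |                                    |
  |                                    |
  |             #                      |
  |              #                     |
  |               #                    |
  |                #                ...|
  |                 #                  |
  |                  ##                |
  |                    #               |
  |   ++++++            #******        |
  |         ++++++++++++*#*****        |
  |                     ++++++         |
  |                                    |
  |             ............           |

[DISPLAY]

+                                     
                                      
             #                        
              #                       
               #                      
                #                ...  
                 #                    
                  ##                  
                    #                 
   ++++++            #******          
         ++++++++++++*#*****          
                     ++++++           
                                      
             ............             
                                      
                                      


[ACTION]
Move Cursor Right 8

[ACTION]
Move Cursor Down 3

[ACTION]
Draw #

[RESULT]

                                      
                                      
             #                        
        #     #                       
               #                      
                #                ...  
                 #                    
                  ##                  
                    #                 
   ++++++            #******          
         ++++++++++++*#*****          
                     ++++++           
                                      
             ............             
                                      
                                      


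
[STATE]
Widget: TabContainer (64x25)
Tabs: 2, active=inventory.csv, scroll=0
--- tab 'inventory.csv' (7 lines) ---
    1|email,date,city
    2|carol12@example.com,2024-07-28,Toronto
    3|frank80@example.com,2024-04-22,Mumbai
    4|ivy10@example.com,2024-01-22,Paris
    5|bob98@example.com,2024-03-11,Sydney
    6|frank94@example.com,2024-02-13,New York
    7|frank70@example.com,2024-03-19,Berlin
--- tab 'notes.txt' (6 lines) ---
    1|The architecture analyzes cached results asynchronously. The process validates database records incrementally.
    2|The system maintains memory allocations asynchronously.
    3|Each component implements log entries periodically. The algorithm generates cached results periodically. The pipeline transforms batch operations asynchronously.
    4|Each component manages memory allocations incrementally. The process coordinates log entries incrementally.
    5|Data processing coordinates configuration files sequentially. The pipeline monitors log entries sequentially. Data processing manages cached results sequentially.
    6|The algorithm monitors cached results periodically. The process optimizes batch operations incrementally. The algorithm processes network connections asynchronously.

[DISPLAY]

[inventory.csv]│ notes.txt                                      
────────────────────────────────────────────────────────────────
email,date,city                                                 
carol12@example.com,2024-07-28,Toronto                          
frank80@example.com,2024-04-22,Mumbai                           
ivy10@example.com,2024-01-22,Paris                              
bob98@example.com,2024-03-11,Sydney                             
frank94@example.com,2024-02-13,New York                         
frank70@example.com,2024-03-19,Berlin                           
                                                                
                                                                
                                                                
                                                                
                                                                
                                                                
                                                                
                                                                
                                                                
                                                                
                                                                
                                                                
                                                                
                                                                
                                                                
                                                                


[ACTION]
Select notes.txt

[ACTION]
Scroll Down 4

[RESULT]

 inventory.csv │[notes.txt]                                     
────────────────────────────────────────────────────────────────
Data processing coordinates configuration files sequentially. Th
The algorithm monitors cached results periodically. The process 
                                                                
                                                                
                                                                
                                                                
                                                                
                                                                
                                                                
                                                                
                                                                
                                                                
                                                                
                                                                
                                                                
                                                                
                                                                
                                                                
                                                                
                                                                
                                                                
                                                                
                                                                


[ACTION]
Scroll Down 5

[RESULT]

 inventory.csv │[notes.txt]                                     
────────────────────────────────────────────────────────────────
The algorithm monitors cached results periodically. The process 
                                                                
                                                                
                                                                
                                                                
                                                                
                                                                
                                                                
                                                                
                                                                
                                                                
                                                                
                                                                
                                                                
                                                                
                                                                
                                                                
                                                                
                                                                
                                                                
                                                                
                                                                
                                                                


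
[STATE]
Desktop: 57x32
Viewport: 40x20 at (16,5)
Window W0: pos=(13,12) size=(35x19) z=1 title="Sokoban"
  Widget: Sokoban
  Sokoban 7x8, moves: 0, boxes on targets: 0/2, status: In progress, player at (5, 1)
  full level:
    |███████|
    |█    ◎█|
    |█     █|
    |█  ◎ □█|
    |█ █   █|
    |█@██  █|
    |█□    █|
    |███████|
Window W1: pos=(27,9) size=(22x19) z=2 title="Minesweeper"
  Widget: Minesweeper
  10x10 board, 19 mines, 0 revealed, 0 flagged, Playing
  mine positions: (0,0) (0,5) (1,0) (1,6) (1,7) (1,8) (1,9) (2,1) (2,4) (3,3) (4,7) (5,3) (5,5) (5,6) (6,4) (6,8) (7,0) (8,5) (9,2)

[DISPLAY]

                                        
                                        
                                        
                                        
           ┏━━━━━━━━━━━━━━━━━━━━┓       
           ┃ Minesweeper        ┃       
           ┠────────────────────┨       
━━━━━━━━━━━┃■■■■■■■■■■          ┃       
okoban     ┃■■■■■■■■■■          ┃       
───────────┃■■■■■■■■■■          ┃       
█████      ┃■■■■■■■■■■          ┃       
   ◎█      ┃■■■■■■■■■■          ┃       
    █      ┃■■■■■■■■■■          ┃       
 ◎ □█      ┃■■■■■■■■■■          ┃       
█   █      ┃■■■■■■■■■■          ┃       
██  █      ┃■■■■■■■■■■          ┃       
    █      ┃■■■■■■■■■■          ┃       
█████      ┃                    ┃       
ves: 0  0/2┃                    ┃       
           ┃                    ┃       


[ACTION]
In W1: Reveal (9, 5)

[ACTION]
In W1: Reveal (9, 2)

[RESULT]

                                        
                                        
                                        
                                        
           ┏━━━━━━━━━━━━━━━━━━━━┓       
           ┃ Minesweeper        ┃       
           ┠────────────────────┨       
━━━━━━━━━━━┃✹■■■■✹■■■■          ┃       
okoban     ┃✹■■■■■✹✹✹✹          ┃       
───────────┃■✹■■✹■■■■■          ┃       
█████      ┃■■■✹■■■■■■          ┃       
   ◎█      ┃■■■■■■■✹■■          ┃       
    █      ┃■■■✹■✹✹■■■          ┃       
 ◎ □█      ┃■■■■✹■■■✹■          ┃       
█   █      ┃✹■■■■■■■■■          ┃       
██  █      ┃■■■■■✹■■■■          ┃       
    █      ┃■■✹■■1■■■■          ┃       
█████      ┃                    ┃       
ves: 0  0/2┃                    ┃       
           ┃                    ┃       


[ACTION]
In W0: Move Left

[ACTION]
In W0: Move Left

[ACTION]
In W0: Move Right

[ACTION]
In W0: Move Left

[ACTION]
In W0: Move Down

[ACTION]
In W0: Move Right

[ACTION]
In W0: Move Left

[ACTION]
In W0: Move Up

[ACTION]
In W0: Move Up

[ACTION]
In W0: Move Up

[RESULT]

                                        
                                        
                                        
                                        
           ┏━━━━━━━━━━━━━━━━━━━━┓       
           ┃ Minesweeper        ┃       
           ┠────────────────────┨       
━━━━━━━━━━━┃✹■■■■✹■■■■          ┃       
okoban     ┃✹■■■■■✹✹✹✹          ┃       
───────────┃■✹■■✹■■■■■          ┃       
█████      ┃■■■✹■■■■■■          ┃       
   ◎█      ┃■■■■■■■✹■■          ┃       
    █      ┃■■■✹■✹✹■■■          ┃       
 ◎ □█      ┃■■■■✹■■■✹■          ┃       
█   █      ┃✹■■■■■■■■■          ┃       
██  █      ┃■■■■■✹■■■■          ┃       
    █      ┃■■✹■■1■■■■          ┃       
█████      ┃                    ┃       
ves: 3  0/2┃                    ┃       
           ┃                    ┃       


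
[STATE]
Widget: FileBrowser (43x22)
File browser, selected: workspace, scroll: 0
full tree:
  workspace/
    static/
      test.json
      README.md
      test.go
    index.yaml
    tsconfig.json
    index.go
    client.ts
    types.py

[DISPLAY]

> [-] workspace/                           
    [+] static/                            
    index.yaml                             
    tsconfig.json                          
    index.go                               
    client.ts                              
    types.py                               
                                           
                                           
                                           
                                           
                                           
                                           
                                           
                                           
                                           
                                           
                                           
                                           
                                           
                                           
                                           


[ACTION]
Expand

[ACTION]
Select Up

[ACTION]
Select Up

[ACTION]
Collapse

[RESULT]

> [+] workspace/                           
                                           
                                           
                                           
                                           
                                           
                                           
                                           
                                           
                                           
                                           
                                           
                                           
                                           
                                           
                                           
                                           
                                           
                                           
                                           
                                           
                                           
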